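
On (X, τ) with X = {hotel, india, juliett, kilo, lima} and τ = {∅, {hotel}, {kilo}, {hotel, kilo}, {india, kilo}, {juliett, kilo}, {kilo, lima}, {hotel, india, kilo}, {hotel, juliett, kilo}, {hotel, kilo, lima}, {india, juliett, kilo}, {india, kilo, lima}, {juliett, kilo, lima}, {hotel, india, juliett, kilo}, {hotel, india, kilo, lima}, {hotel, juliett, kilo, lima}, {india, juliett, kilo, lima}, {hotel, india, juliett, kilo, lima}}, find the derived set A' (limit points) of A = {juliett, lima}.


A' = ∅

For each x ∈ X, list the open sets U ∈ τ with x ∈ U, then check whether U ∩ (A ∖ {x}) ≠ ∅ for every such U.
  x = hotel: open {hotel} ∋ x has {hotel} ∩ (A ∖ {hotel}) = ∅, so x is NOT a limit point.
  x = india: open {india, kilo} ∋ x has {india, kilo} ∩ (A ∖ {india}) = ∅, so x is NOT a limit point.
  x = juliett: open {juliett, kilo} ∋ x has {juliett, kilo} ∩ (A ∖ {juliett}) = ∅, so x is NOT a limit point.
  x = kilo: open {kilo} ∋ x has {kilo} ∩ (A ∖ {kilo}) = ∅, so x is NOT a limit point.
  x = lima: open {kilo, lima} ∋ x has {kilo, lima} ∩ (A ∖ {lima}) = ∅, so x is NOT a limit point.
Collecting: A' = ∅.


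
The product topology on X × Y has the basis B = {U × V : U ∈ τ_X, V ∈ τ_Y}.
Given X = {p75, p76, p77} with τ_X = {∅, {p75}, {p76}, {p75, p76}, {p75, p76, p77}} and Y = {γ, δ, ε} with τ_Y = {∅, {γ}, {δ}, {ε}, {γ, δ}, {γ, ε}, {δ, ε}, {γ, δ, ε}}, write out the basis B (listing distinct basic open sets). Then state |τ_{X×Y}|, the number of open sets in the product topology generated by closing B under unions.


Basis B = {∅ × ∅, {p75} × {γ}, {p75} × {δ}, {p75} × {ε}, {p76} × {γ}, {p76} × {δ}, {p76} × {ε}, {p75} × {γ, δ}, {p75} × {γ, ε}, {p75, p76} × {γ}, {p75} × {δ, ε}, {p75, p76} × {δ}, {p75, p76} × {ε}, {p76} × {γ, δ}, {p76} × {γ, ε}, {p76} × {δ, ε}, {p75} × {γ, δ, ε}, {p75, p76, p77} × {γ}, {p75, p76, p77} × {δ}, {p75, p76, p77} × {ε}, {p76} × {γ, δ, ε}, {p75, p76} × {γ, δ}, {p75, p76} × {γ, ε}, {p75, p76} × {δ, ε}, {p75, p76} × {γ, δ, ε}, {p75, p76, p77} × {γ, δ}, {p75, p76, p77} × {γ, ε}, {p75, p76, p77} × {δ, ε}, {p75, p76, p77} × {γ, δ, ε}}; |τ_{X×Y}| = 125.

Enumerate products U × V with U ∈ τ_X, V ∈ τ_Y (deduplicated):
  ∅ × ∅ = {} (∅)
  {p75} × {γ} = {(p75,γ)}
  {p75} × {δ} = {(p75,δ)}
  {p75} × {ε} = {(p75,ε)}
  {p76} × {γ} = {(p76,γ)}
  {p76} × {δ} = {(p76,δ)}
  {p76} × {ε} = {(p76,ε)}
  {p75} × {γ, δ} = {(p75,γ), (p75,δ)}
  {p75} × {γ, ε} = {(p75,γ), (p75,ε)}
  {p75, p76} × {γ} = {(p75,γ), (p76,γ)}
  {p75} × {δ, ε} = {(p75,δ), (p75,ε)}
  {p75, p76} × {δ} = {(p75,δ), (p76,δ)}
  {p75, p76} × {ε} = {(p75,ε), (p76,ε)}
  {p76} × {γ, δ} = {(p76,γ), (p76,δ)}
  {p76} × {γ, ε} = {(p76,γ), (p76,ε)}
  {p76} × {δ, ε} = {(p76,δ), (p76,ε)}
  {p75} × {γ, δ, ε} = {(p75,γ), (p75,δ), (p75,ε)}
  {p75, p76, p77} × {γ} = {(p75,γ), (p76,γ), (p77,γ)}
  {p75, p76, p77} × {δ} = {(p75,δ), (p76,δ), (p77,δ)}
  {p75, p76, p77} × {ε} = {(p75,ε), (p76,ε), (p77,ε)}
  {p76} × {γ, δ, ε} = {(p76,γ), (p76,δ), (p76,ε)}
  {p75, p76} × {γ, δ} = {(p75,γ), (p75,δ), (p76,γ), (p76,δ)}
  {p75, p76} × {γ, ε} = {(p75,γ), (p75,ε), (p76,γ), (p76,ε)}
  {p75, p76} × {δ, ε} = {(p75,δ), (p75,ε), (p76,δ), (p76,ε)}
  {p75, p76} × {γ, δ, ε} = {(p75,γ), (p75,δ), (p75,ε), (p76,γ), (p76,δ), (p76,ε)}
  {p75, p76, p77} × {γ, δ} = {(p75,γ), (p75,δ), (p76,γ), (p76,δ), (p77,γ), (p77,δ)}
  {p75, p76, p77} × {γ, ε} = {(p75,γ), (p75,ε), (p76,γ), (p76,ε), (p77,γ), (p77,ε)}
  {p75, p76, p77} × {δ, ε} = {(p75,δ), (p75,ε), (p76,δ), (p76,ε), (p77,δ), (p77,ε)}
  {p75, p76, p77} × {γ, δ, ε} = {(p75,γ), (p75,δ), (p75,ε), (p76,γ), (p76,δ), (p76,ε), (p77,γ), (p77,δ), (p77,ε)}
These 29 distinct sets form the basis B.
Close under arbitrary unions to get τ_{X×Y}; counting gives |τ_{X×Y}| = 125.


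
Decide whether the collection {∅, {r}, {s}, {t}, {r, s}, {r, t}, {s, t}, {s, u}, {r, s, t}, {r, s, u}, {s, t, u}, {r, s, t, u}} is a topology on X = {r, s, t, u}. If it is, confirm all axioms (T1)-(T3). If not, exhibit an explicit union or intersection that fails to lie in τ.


τ IS a topology on X.

Axiom (T1): ∅ ∈ τ? Yes; X ∈ τ? Yes.
Axiom (T2/T3): check pairwise unions and intersections of members of τ.
All pairwise intersections and unions checked — each lies in τ. Therefore τ satisfies (T1), (T2), (T3): it IS a topology on X.


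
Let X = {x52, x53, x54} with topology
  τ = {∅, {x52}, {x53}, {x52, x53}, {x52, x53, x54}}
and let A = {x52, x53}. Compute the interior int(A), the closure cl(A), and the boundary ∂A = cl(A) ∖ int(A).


int(A) = {x52, x53}, cl(A) = {x52, x53, x54}, ∂A = {x54}.

Closed sets in (X, τ) are complements of opens:
  closed(X, τ) = {∅, {x54}, {x52, x54}, {x53, x54}, {x52, x53, x54}}.
int(A) = ⋃ {U ∈ τ : U ⊆ A}. Opens contained in A: ∅, {x52}, {x53}, {x52, x53}.
Taking the union of these: int(A) = {x52, x53}.
cl(A) = ⋂ {C closed : A ⊆ C}. Closed sets containing A: {x52, x53, x54}.
Intersecting these: cl(A) = {x52, x53, x54}.
∂A = cl(A) ∖ int(A) = {x52, x53, x54} ∖ {x52, x53} = {x54}.


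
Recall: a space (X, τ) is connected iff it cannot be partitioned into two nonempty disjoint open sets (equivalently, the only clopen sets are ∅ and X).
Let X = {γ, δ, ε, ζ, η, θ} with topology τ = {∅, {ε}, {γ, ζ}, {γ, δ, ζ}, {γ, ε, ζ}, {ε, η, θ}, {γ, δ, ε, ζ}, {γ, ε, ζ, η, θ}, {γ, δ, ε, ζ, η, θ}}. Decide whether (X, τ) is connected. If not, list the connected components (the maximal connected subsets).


(X, τ) is disconnected; components = [{γ, δ, ζ}, {ε, η, θ}].

Find clopen sets (U ∈ τ with X ∖ U ∈ τ):
  U = ∅, X ∖ U = {γ, δ, ε, ζ, η, θ} — both open, so U is clopen.
  U = {γ, δ, ζ}, X ∖ U = {ε, η, θ} — both open, so U is clopen.
  U = {ε, η, θ}, X ∖ U = {γ, δ, ζ} — both open, so U is clopen.
  U = {γ, δ, ε, ζ, η, θ}, X ∖ U = ∅ — both open, so U is clopen.
Nontrivial clopen(s) exist: e.g. {γ, δ, ζ}. So (X, τ) is disconnected.
Compute connected components by grouping points that agree on all clopens:
  component: {γ, δ, ζ}
  component: {ε, η, θ}


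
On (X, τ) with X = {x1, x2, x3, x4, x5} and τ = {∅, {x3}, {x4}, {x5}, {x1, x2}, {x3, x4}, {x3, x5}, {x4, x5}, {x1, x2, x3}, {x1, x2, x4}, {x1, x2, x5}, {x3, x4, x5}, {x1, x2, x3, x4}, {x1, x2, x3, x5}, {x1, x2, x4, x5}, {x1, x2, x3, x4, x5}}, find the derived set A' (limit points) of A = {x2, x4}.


A' = {x1}

For each x ∈ X, list the open sets U ∈ τ with x ∈ U, then check whether U ∩ (A ∖ {x}) ≠ ∅ for every such U.
  x = x1: opens ∋ x are {x1, x2}, {x1, x2, x3}, {x1, x2, x4}, {x1, x2, x5}, {x1, x2, x3, x4}, {x1, x2, x3, x5}, {x1, x2, x4, x5}, {x1, x2, x3, x4, x5}; each meets A ∖ {x1}, so x IS a limit point.
  x = x2: open {x1, x2} ∋ x has {x1, x2} ∩ (A ∖ {x2}) = ∅, so x is NOT a limit point.
  x = x3: open {x3} ∋ x has {x3} ∩ (A ∖ {x3}) = ∅, so x is NOT a limit point.
  x = x4: open {x4} ∋ x has {x4} ∩ (A ∖ {x4}) = ∅, so x is NOT a limit point.
  x = x5: open {x5} ∋ x has {x5} ∩ (A ∖ {x5}) = ∅, so x is NOT a limit point.
Collecting: A' = {x1}.


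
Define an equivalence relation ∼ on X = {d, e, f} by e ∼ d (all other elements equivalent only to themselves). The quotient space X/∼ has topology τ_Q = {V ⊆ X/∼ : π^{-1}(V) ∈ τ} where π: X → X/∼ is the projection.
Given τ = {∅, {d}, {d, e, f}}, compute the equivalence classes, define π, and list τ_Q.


X/∼ = {[d=e], [f]}; |τ_Q| = 2.

Equivalence classes: [d=e], [f].
Quotient map π: X → X/∼ sends d ↦ [d=e], e ↦ [d=e], f ↦ [f].
For each subset V ⊆ X/∼, compute π^{-1}(V) ⊆ X and check whether π^{-1}(V) ∈ τ. V is open in τ_Q iff π^{-1}(V) ∈ τ.
  V = {}: π^{-1}(V) = ∅ ∈ τ ✓.
  V = {[d=e]}: π^{-1}(V) = {d, e} ∉ τ ✗.
  V = {[f]}: π^{-1}(V) = {f} ∉ τ ✗.
  V = {[d=e], [f]}: π^{-1}(V) = {d, e, f} ∈ τ ✓.
Open sets in the quotient: τ_Q = {{}, {[d=e], [f]}} (2 elements).


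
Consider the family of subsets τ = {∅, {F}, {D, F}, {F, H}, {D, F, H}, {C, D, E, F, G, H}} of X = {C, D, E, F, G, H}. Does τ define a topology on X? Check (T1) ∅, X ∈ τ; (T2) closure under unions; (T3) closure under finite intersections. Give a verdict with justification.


τ IS a topology on X.

Axiom (T1): ∅ ∈ τ? Yes; X ∈ τ? Yes.
Axiom (T2/T3): check pairwise unions and intersections of members of τ.
All pairwise intersections and unions checked — each lies in τ. Therefore τ satisfies (T1), (T2), (T3): it IS a topology on X.


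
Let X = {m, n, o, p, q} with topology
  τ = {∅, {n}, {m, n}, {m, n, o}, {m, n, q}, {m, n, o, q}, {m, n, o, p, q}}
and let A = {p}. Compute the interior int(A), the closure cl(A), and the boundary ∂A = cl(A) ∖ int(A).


int(A) = ∅, cl(A) = {p}, ∂A = {p}.

Closed sets in (X, τ) are complements of opens:
  closed(X, τ) = {∅, {p}, {o, p}, {p, q}, {o, p, q}, {m, o, p, q}, {m, n, o, p, q}}.
int(A) = ⋃ {U ∈ τ : U ⊆ A}. Opens contained in A: ∅.
Taking the union of these: int(A) = ∅.
cl(A) = ⋂ {C closed : A ⊆ C}. Closed sets containing A: {p}, {o, p}, {p, q}, {o, p, q}, {m, o, p, q}, {m, n, o, p, q}.
Intersecting these: cl(A) = {p}.
∂A = cl(A) ∖ int(A) = {p} ∖ ∅ = {p}.


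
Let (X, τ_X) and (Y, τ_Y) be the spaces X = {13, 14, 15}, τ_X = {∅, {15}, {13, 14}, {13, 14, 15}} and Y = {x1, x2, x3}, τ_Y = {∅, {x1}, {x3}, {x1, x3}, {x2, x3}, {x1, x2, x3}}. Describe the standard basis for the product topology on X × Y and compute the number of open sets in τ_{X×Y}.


Basis B = {∅ × ∅, {15} × {x1}, {15} × {x3}, {13, 14} × {x1}, {13, 14} × {x3}, {15} × {x1, x3}, {15} × {x2, x3}, {13, 14, 15} × {x1}, {13, 14, 15} × {x3}, {15} × {x1, x2, x3}, {13, 14} × {x1, x3}, {13, 14} × {x2, x3}, {13, 14} × {x1, x2, x3}, {13, 14, 15} × {x1, x3}, {13, 14, 15} × {x2, x3}, {13, 14, 15} × {x1, x2, x3}}; |τ_{X×Y}| = 36.

Enumerate products U × V with U ∈ τ_X, V ∈ τ_Y (deduplicated):
  ∅ × ∅ = {} (∅)
  {15} × {x1} = {(15,x1)}
  {15} × {x3} = {(15,x3)}
  {13, 14} × {x1} = {(13,x1), (14,x1)}
  {13, 14} × {x3} = {(13,x3), (14,x3)}
  {15} × {x1, x3} = {(15,x1), (15,x3)}
  {15} × {x2, x3} = {(15,x2), (15,x3)}
  {13, 14, 15} × {x1} = {(13,x1), (14,x1), (15,x1)}
  {13, 14, 15} × {x3} = {(13,x3), (14,x3), (15,x3)}
  {15} × {x1, x2, x3} = {(15,x1), (15,x2), (15,x3)}
  {13, 14} × {x1, x3} = {(13,x1), (13,x3), (14,x1), (14,x3)}
  {13, 14} × {x2, x3} = {(13,x2), (13,x3), (14,x2), (14,x3)}
  {13, 14} × {x1, x2, x3} = {(13,x1), (13,x2), (13,x3), (14,x1), (14,x2), (14,x3)}
  {13, 14, 15} × {x1, x3} = {(13,x1), (13,x3), (14,x1), (14,x3), (15,x1), (15,x3)}
  {13, 14, 15} × {x2, x3} = {(13,x2), (13,x3), (14,x2), (14,x3), (15,x2), (15,x3)}
  {13, 14, 15} × {x1, x2, x3} = {(13,x1), (13,x2), (13,x3), (14,x1), (14,x2), (14,x3), (15,x1), (15,x2), (15,x3)}
These 16 distinct sets form the basis B.
Close under arbitrary unions to get τ_{X×Y}; counting gives |τ_{X×Y}| = 36.


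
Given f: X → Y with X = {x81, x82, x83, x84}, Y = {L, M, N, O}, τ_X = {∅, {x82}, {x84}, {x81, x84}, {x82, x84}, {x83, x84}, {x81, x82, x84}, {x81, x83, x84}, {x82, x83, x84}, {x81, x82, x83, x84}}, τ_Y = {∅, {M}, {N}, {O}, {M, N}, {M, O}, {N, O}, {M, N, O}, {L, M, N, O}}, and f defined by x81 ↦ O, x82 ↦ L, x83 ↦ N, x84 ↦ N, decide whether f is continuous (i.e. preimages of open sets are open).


f is NOT continuous.

Compute f^{-1}(U) for each U ∈ τ_Y:
  U = ∅: f^{-1}(U) = ∅ ∈ τ_X ✓.
  U = {M}: f^{-1}(U) = ∅ ∈ τ_X ✓.
  U = {N}: f^{-1}(U) = {x83, x84} ∈ τ_X ✓.
  U = {O}: f^{-1}(U) = {x81} ∉ τ_X ✗.
  U = {M, N}: f^{-1}(U) = {x83, x84} ∈ τ_X ✓.
  U = {M, O}: f^{-1}(U) = {x81} ∉ τ_X ✗.
  U = {N, O}: f^{-1}(U) = {x81, x83, x84} ∈ τ_X ✓.
  U = {M, N, O}: f^{-1}(U) = {x81, x83, x84} ∈ τ_X ✓.
  U = {L, M, N, O}: f^{-1}(U) = {x81, x82, x83, x84} ∈ τ_X ✓.
Found U = {O} with f^{-1}(U) = {x81} not in τ_X. Therefore f is NOT continuous.


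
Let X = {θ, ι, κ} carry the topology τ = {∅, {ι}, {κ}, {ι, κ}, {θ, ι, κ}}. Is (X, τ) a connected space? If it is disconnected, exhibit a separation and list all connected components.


(X, τ) is connected.

Find clopen sets (U ∈ τ with X ∖ U ∈ τ):
  U = ∅, X ∖ U = {θ, ι, κ} — both open, so U is clopen.
  U = {θ, ι, κ}, X ∖ U = ∅ — both open, so U is clopen.
Only trivial clopens (∅ and X) exist, so (X, τ) is connected.
Compute connected components by grouping points that agree on all clopens:
  component: {θ, ι, κ}


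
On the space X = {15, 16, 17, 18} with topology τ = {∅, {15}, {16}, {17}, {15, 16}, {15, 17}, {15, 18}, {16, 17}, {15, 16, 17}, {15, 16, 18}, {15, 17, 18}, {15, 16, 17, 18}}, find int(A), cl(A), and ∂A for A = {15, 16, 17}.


int(A) = {15, 16, 17}, cl(A) = {15, 16, 17, 18}, ∂A = {18}.

Closed sets in (X, τ) are complements of opens:
  closed(X, τ) = {∅, {16}, {17}, {18}, {15, 18}, {16, 17}, {16, 18}, {17, 18}, {15, 16, 18}, {15, 17, 18}, {16, 17, 18}, {15, 16, 17, 18}}.
int(A) = ⋃ {U ∈ τ : U ⊆ A}. Opens contained in A: ∅, {15}, {16}, {17}, {15, 16}, {15, 17}, {16, 17}, {15, 16, 17}.
Taking the union of these: int(A) = {15, 16, 17}.
cl(A) = ⋂ {C closed : A ⊆ C}. Closed sets containing A: {15, 16, 17, 18}.
Intersecting these: cl(A) = {15, 16, 17, 18}.
∂A = cl(A) ∖ int(A) = {15, 16, 17, 18} ∖ {15, 16, 17} = {18}.


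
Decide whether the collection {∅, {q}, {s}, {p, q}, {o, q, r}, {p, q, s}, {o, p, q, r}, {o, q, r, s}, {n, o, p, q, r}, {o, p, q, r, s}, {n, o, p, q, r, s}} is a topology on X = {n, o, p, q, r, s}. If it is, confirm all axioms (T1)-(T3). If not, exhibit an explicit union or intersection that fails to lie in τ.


τ is NOT a topology on X.

Axiom (T1): ∅ ∈ τ? Yes; X ∈ τ? Yes.
Axiom (T2/T3): check pairwise unions and intersections of members of τ.
Counterexample for (T2): {q} ∪ {s} = {q, s} ∉ τ. Therefore τ is NOT a topology.


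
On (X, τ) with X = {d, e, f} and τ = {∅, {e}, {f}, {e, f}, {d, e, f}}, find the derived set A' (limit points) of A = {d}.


A' = ∅

For each x ∈ X, list the open sets U ∈ τ with x ∈ U, then check whether U ∩ (A ∖ {x}) ≠ ∅ for every such U.
  x = d: open {d, e, f} ∋ x has {d, e, f} ∩ (A ∖ {d}) = ∅, so x is NOT a limit point.
  x = e: open {e} ∋ x has {e} ∩ (A ∖ {e}) = ∅, so x is NOT a limit point.
  x = f: open {f} ∋ x has {f} ∩ (A ∖ {f}) = ∅, so x is NOT a limit point.
Collecting: A' = ∅.


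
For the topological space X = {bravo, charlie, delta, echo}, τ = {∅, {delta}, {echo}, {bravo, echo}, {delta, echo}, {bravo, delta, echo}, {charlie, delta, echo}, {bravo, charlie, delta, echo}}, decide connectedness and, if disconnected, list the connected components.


(X, τ) is connected.

Find clopen sets (U ∈ τ with X ∖ U ∈ τ):
  U = ∅, X ∖ U = {bravo, charlie, delta, echo} — both open, so U is clopen.
  U = {bravo, charlie, delta, echo}, X ∖ U = ∅ — both open, so U is clopen.
Only trivial clopens (∅ and X) exist, so (X, τ) is connected.
Compute connected components by grouping points that agree on all clopens:
  component: {bravo, charlie, delta, echo}


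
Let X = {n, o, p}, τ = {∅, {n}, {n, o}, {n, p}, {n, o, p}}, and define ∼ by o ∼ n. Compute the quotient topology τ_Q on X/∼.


X/∼ = {[n=o], [p]}; |τ_Q| = 3.

Equivalence classes: [n=o], [p].
Quotient map π: X → X/∼ sends n ↦ [n=o], o ↦ [n=o], p ↦ [p].
For each subset V ⊆ X/∼, compute π^{-1}(V) ⊆ X and check whether π^{-1}(V) ∈ τ. V is open in τ_Q iff π^{-1}(V) ∈ τ.
  V = {}: π^{-1}(V) = ∅ ∈ τ ✓.
  V = {[n=o]}: π^{-1}(V) = {n, o} ∈ τ ✓.
  V = {[p]}: π^{-1}(V) = {p} ∉ τ ✗.
  V = {[n=o], [p]}: π^{-1}(V) = {n, o, p} ∈ τ ✓.
Open sets in the quotient: τ_Q = {{}, {[n=o]}, {[n=o], [p]}} (3 elements).


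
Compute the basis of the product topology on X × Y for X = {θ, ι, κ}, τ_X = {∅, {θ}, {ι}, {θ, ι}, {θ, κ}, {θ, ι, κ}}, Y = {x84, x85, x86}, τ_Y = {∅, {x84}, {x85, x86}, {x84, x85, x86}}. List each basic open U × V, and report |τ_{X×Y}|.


Basis B = {∅ × ∅, {θ} × {x84}, {ι} × {x84}, {θ, ι} × {x84}, {θ, κ} × {x84}, {θ} × {x85, x86}, {ι} × {x85, x86}, {θ} × {x84, x85, x86}, {θ, ι, κ} × {x84}, {ι} × {x84, x85, x86}, {θ, ι} × {x85, x86}, {θ, κ} × {x85, x86}, {θ, ι} × {x84, x85, x86}, {θ, κ} × {x84, x85, x86}, {θ, ι, κ} × {x85, x86}, {θ, ι, κ} × {x84, x85, x86}}; |τ_{X×Y}| = 36.

Enumerate products U × V with U ∈ τ_X, V ∈ τ_Y (deduplicated):
  ∅ × ∅ = {} (∅)
  {θ} × {x84} = {(θ,x84)}
  {ι} × {x84} = {(ι,x84)}
  {θ, ι} × {x84} = {(θ,x84), (ι,x84)}
  {θ, κ} × {x84} = {(θ,x84), (κ,x84)}
  {θ} × {x85, x86} = {(θ,x85), (θ,x86)}
  {ι} × {x85, x86} = {(ι,x85), (ι,x86)}
  {θ} × {x84, x85, x86} = {(θ,x84), (θ,x85), (θ,x86)}
  {θ, ι, κ} × {x84} = {(θ,x84), (ι,x84), (κ,x84)}
  {ι} × {x84, x85, x86} = {(ι,x84), (ι,x85), (ι,x86)}
  {θ, ι} × {x85, x86} = {(θ,x85), (θ,x86), (ι,x85), (ι,x86)}
  {θ, κ} × {x85, x86} = {(θ,x85), (θ,x86), (κ,x85), (κ,x86)}
  {θ, ι} × {x84, x85, x86} = {(θ,x84), (θ,x85), (θ,x86), (ι,x84), (ι,x85), (ι,x86)}
  {θ, κ} × {x84, x85, x86} = {(θ,x84), (θ,x85), (θ,x86), (κ,x84), (κ,x85), (κ,x86)}
  {θ, ι, κ} × {x85, x86} = {(θ,x85), (θ,x86), (ι,x85), (ι,x86), (κ,x85), (κ,x86)}
  {θ, ι, κ} × {x84, x85, x86} = {(θ,x84), (θ,x85), (θ,x86), (ι,x84), (ι,x85), (ι,x86), (κ,x84), (κ,x85), (κ,x86)}
These 16 distinct sets form the basis B.
Close under arbitrary unions to get τ_{X×Y}; counting gives |τ_{X×Y}| = 36.


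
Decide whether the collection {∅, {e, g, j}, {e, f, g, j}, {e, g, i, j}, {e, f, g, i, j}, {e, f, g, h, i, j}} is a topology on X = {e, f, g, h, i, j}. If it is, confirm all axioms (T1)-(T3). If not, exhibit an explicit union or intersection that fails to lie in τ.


τ IS a topology on X.

Axiom (T1): ∅ ∈ τ? Yes; X ∈ τ? Yes.
Axiom (T2/T3): check pairwise unions and intersections of members of τ.
All pairwise intersections and unions checked — each lies in τ. Therefore τ satisfies (T1), (T2), (T3): it IS a topology on X.


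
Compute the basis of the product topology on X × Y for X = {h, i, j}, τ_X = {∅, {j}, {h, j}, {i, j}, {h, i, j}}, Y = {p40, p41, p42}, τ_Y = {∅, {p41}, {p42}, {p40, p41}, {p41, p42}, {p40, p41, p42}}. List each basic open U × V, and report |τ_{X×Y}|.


Basis B = {∅ × ∅, {j} × {p41}, {j} × {p42}, {h, j} × {p41}, {h, j} × {p42}, {i, j} × {p41}, {i, j} × {p42}, {j} × {p40, p41}, {j} × {p41, p42}, {h, i, j} × {p41}, {h, i, j} × {p42}, {j} × {p40, p41, p42}, {h, j} × {p40, p41}, {h, j} × {p41, p42}, {i, j} × {p40, p41}, {i, j} × {p41, p42}, {h, j} × {p40, p41, p42}, {h, i, j} × {p40, p41}, {h, i, j} × {p41, p42}, {i, j} × {p40, p41, p42}, {h, i, j} × {p40, p41, p42}}; |τ_{X×Y}| = 70.

Enumerate products U × V with U ∈ τ_X, V ∈ τ_Y (deduplicated):
  ∅ × ∅ = {} (∅)
  {j} × {p41} = {(j,p41)}
  {j} × {p42} = {(j,p42)}
  {h, j} × {p41} = {(h,p41), (j,p41)}
  {h, j} × {p42} = {(h,p42), (j,p42)}
  {i, j} × {p41} = {(i,p41), (j,p41)}
  {i, j} × {p42} = {(i,p42), (j,p42)}
  {j} × {p40, p41} = {(j,p40), (j,p41)}
  {j} × {p41, p42} = {(j,p41), (j,p42)}
  {h, i, j} × {p41} = {(h,p41), (i,p41), (j,p41)}
  {h, i, j} × {p42} = {(h,p42), (i,p42), (j,p42)}
  {j} × {p40, p41, p42} = {(j,p40), (j,p41), (j,p42)}
  {h, j} × {p40, p41} = {(h,p40), (h,p41), (j,p40), (j,p41)}
  {h, j} × {p41, p42} = {(h,p41), (h,p42), (j,p41), (j,p42)}
  {i, j} × {p40, p41} = {(i,p40), (i,p41), (j,p40), (j,p41)}
  {i, j} × {p41, p42} = {(i,p41), (i,p42), (j,p41), (j,p42)}
  {h, j} × {p40, p41, p42} = {(h,p40), (h,p41), (h,p42), (j,p40), (j,p41), (j,p42)}
  {h, i, j} × {p40, p41} = {(h,p40), (h,p41), (i,p40), (i,p41), (j,p40), (j,p41)}
  {h, i, j} × {p41, p42} = {(h,p41), (h,p42), (i,p41), (i,p42), (j,p41), (j,p42)}
  {i, j} × {p40, p41, p42} = {(i,p40), (i,p41), (i,p42), (j,p40), (j,p41), (j,p42)}
  {h, i, j} × {p40, p41, p42} = {(h,p40), (h,p41), (h,p42), (i,p40), (i,p41), (i,p42), (j,p40), (j,p41), (j,p42)}
These 21 distinct sets form the basis B.
Close under arbitrary unions to get τ_{X×Y}; counting gives |τ_{X×Y}| = 70.


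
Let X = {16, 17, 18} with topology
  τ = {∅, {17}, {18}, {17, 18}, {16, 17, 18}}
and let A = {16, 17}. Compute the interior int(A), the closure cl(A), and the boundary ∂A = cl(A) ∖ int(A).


int(A) = {17}, cl(A) = {16, 17}, ∂A = {16}.

Closed sets in (X, τ) are complements of opens:
  closed(X, τ) = {∅, {16}, {16, 17}, {16, 18}, {16, 17, 18}}.
int(A) = ⋃ {U ∈ τ : U ⊆ A}. Opens contained in A: ∅, {17}.
Taking the union of these: int(A) = {17}.
cl(A) = ⋂ {C closed : A ⊆ C}. Closed sets containing A: {16, 17}, {16, 17, 18}.
Intersecting these: cl(A) = {16, 17}.
∂A = cl(A) ∖ int(A) = {16, 17} ∖ {17} = {16}.


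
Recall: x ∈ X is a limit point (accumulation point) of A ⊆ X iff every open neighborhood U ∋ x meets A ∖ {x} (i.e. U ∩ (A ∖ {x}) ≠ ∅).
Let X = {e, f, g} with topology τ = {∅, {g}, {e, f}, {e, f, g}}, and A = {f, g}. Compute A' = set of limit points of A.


A' = {e}

For each x ∈ X, list the open sets U ∈ τ with x ∈ U, then check whether U ∩ (A ∖ {x}) ≠ ∅ for every such U.
  x = e: opens ∋ x are {e, f}, {e, f, g}; each meets A ∖ {e}, so x IS a limit point.
  x = f: open {e, f} ∋ x has {e, f} ∩ (A ∖ {f}) = ∅, so x is NOT a limit point.
  x = g: open {g} ∋ x has {g} ∩ (A ∖ {g}) = ∅, so x is NOT a limit point.
Collecting: A' = {e}.


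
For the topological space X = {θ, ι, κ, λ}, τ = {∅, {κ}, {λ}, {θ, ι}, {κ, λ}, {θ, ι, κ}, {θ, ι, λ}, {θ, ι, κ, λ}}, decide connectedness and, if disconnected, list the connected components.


(X, τ) is disconnected; components = [{κ}, {λ}, {θ, ι}].

Find clopen sets (U ∈ τ with X ∖ U ∈ τ):
  U = ∅, X ∖ U = {θ, ι, κ, λ} — both open, so U is clopen.
  U = {κ}, X ∖ U = {θ, ι, λ} — both open, so U is clopen.
  U = {λ}, X ∖ U = {θ, ι, κ} — both open, so U is clopen.
  U = {θ, ι}, X ∖ U = {κ, λ} — both open, so U is clopen.
  U = {κ, λ}, X ∖ U = {θ, ι} — both open, so U is clopen.
  U = {θ, ι, κ}, X ∖ U = {λ} — both open, so U is clopen.
  U = {θ, ι, λ}, X ∖ U = {κ} — both open, so U is clopen.
  U = {θ, ι, κ, λ}, X ∖ U = ∅ — both open, so U is clopen.
Nontrivial clopen(s) exist: e.g. {θ, ι}. So (X, τ) is disconnected.
Compute connected components by grouping points that agree on all clopens:
  component: {κ}
  component: {λ}
  component: {θ, ι}


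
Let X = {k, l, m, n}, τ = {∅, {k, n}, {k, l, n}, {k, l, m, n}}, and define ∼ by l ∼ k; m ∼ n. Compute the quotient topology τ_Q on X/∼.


X/∼ = {[k=l], [m=n]}; |τ_Q| = 2.

Equivalence classes: [k=l], [m=n].
Quotient map π: X → X/∼ sends k ↦ [k=l], l ↦ [k=l], m ↦ [m=n], n ↦ [m=n].
For each subset V ⊆ X/∼, compute π^{-1}(V) ⊆ X and check whether π^{-1}(V) ∈ τ. V is open in τ_Q iff π^{-1}(V) ∈ τ.
  V = {}: π^{-1}(V) = ∅ ∈ τ ✓.
  V = {[k=l]}: π^{-1}(V) = {k, l} ∉ τ ✗.
  V = {[m=n]}: π^{-1}(V) = {m, n} ∉ τ ✗.
  V = {[k=l], [m=n]}: π^{-1}(V) = {k, l, m, n} ∈ τ ✓.
Open sets in the quotient: τ_Q = {{}, {[k=l], [m=n]}} (2 elements).


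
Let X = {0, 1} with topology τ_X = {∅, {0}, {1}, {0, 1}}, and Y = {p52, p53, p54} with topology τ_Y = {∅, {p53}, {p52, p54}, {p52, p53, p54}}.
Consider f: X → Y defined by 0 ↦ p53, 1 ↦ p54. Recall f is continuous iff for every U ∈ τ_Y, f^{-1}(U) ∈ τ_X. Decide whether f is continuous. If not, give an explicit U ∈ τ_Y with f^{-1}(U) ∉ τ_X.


f IS continuous.

Compute f^{-1}(U) for each U ∈ τ_Y:
  U = ∅: f^{-1}(U) = ∅ ∈ τ_X ✓.
  U = {p53}: f^{-1}(U) = {0} ∈ τ_X ✓.
  U = {p52, p54}: f^{-1}(U) = {1} ∈ τ_X ✓.
  U = {p52, p53, p54}: f^{-1}(U) = {0, 1} ∈ τ_X ✓.
Every preimage lies in τ_X, so f IS continuous.


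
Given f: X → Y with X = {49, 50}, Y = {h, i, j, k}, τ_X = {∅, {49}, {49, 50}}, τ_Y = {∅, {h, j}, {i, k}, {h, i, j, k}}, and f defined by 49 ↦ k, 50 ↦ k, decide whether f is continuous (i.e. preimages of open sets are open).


f IS continuous.

Compute f^{-1}(U) for each U ∈ τ_Y:
  U = ∅: f^{-1}(U) = ∅ ∈ τ_X ✓.
  U = {h, j}: f^{-1}(U) = ∅ ∈ τ_X ✓.
  U = {i, k}: f^{-1}(U) = {49, 50} ∈ τ_X ✓.
  U = {h, i, j, k}: f^{-1}(U) = {49, 50} ∈ τ_X ✓.
Every preimage lies in τ_X, so f IS continuous.


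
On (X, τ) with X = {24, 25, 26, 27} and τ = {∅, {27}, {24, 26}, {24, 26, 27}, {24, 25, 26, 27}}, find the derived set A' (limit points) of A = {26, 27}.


A' = {24, 25}

For each x ∈ X, list the open sets U ∈ τ with x ∈ U, then check whether U ∩ (A ∖ {x}) ≠ ∅ for every such U.
  x = 24: opens ∋ x are {24, 26}, {24, 26, 27}, {24, 25, 26, 27}; each meets A ∖ {24}, so x IS a limit point.
  x = 25: opens ∋ x are {24, 25, 26, 27}; each meets A ∖ {25}, so x IS a limit point.
  x = 26: open {24, 26} ∋ x has {24, 26} ∩ (A ∖ {26}) = ∅, so x is NOT a limit point.
  x = 27: open {27} ∋ x has {27} ∩ (A ∖ {27}) = ∅, so x is NOT a limit point.
Collecting: A' = {24, 25}.


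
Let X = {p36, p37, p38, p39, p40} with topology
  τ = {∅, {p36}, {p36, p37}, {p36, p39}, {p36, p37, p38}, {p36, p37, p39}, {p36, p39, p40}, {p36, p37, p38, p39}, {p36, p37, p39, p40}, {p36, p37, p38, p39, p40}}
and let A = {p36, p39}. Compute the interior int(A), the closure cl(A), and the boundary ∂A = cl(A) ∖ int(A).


int(A) = {p36, p39}, cl(A) = {p36, p37, p38, p39, p40}, ∂A = {p37, p38, p40}.

Closed sets in (X, τ) are complements of opens:
  closed(X, τ) = {∅, {p38}, {p40}, {p37, p38}, {p38, p40}, {p39, p40}, {p37, p38, p40}, {p38, p39, p40}, {p37, p38, p39, p40}, {p36, p37, p38, p39, p40}}.
int(A) = ⋃ {U ∈ τ : U ⊆ A}. Opens contained in A: ∅, {p36}, {p36, p39}.
Taking the union of these: int(A) = {p36, p39}.
cl(A) = ⋂ {C closed : A ⊆ C}. Closed sets containing A: {p36, p37, p38, p39, p40}.
Intersecting these: cl(A) = {p36, p37, p38, p39, p40}.
∂A = cl(A) ∖ int(A) = {p36, p37, p38, p39, p40} ∖ {p36, p39} = {p37, p38, p40}.


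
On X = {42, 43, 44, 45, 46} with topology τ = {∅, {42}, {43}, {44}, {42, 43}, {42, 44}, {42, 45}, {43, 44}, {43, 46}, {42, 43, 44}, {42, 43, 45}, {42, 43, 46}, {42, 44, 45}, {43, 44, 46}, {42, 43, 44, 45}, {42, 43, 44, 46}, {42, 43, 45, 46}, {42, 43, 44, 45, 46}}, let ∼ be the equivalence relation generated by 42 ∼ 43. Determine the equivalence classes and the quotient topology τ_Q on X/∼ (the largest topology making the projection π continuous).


X/∼ = {[42=43], [44], [45], [46]}; |τ_Q| = 10.

Equivalence classes: [42=43], [44], [45], [46].
Quotient map π: X → X/∼ sends 42 ↦ [42=43], 43 ↦ [42=43], 44 ↦ [44], 45 ↦ [45], 46 ↦ [46].
For each subset V ⊆ X/∼, compute π^{-1}(V) ⊆ X and check whether π^{-1}(V) ∈ τ. V is open in τ_Q iff π^{-1}(V) ∈ τ.
  V = {}: π^{-1}(V) = ∅ ∈ τ ✓.
  V = {[42=43]}: π^{-1}(V) = {42, 43} ∈ τ ✓.
  V = {[44]}: π^{-1}(V) = {44} ∈ τ ✓.
  V = {[42=43], [44]}: π^{-1}(V) = {42, 43, 44} ∈ τ ✓.
  V = {[45]}: π^{-1}(V) = {45} ∉ τ ✗.
  V = {[42=43], [45]}: π^{-1}(V) = {42, 43, 45} ∈ τ ✓.
  V = {[44], [45]}: π^{-1}(V) = {44, 45} ∉ τ ✗.
  V = {[42=43], [44], [45]}: π^{-1}(V) = {42, 43, 44, 45} ∈ τ ✓.
  V = {[46]}: π^{-1}(V) = {46} ∉ τ ✗.
  V = {[42=43], [46]}: π^{-1}(V) = {42, 43, 46} ∈ τ ✓.
  V = {[44], [46]}: π^{-1}(V) = {44, 46} ∉ τ ✗.
  V = {[42=43], [44], [46]}: π^{-1}(V) = {42, 43, 44, 46} ∈ τ ✓.
  V = {[45], [46]}: π^{-1}(V) = {45, 46} ∉ τ ✗.
  V = {[42=43], [45], [46]}: π^{-1}(V) = {42, 43, 45, 46} ∈ τ ✓.
  V = {[44], [45], [46]}: π^{-1}(V) = {44, 45, 46} ∉ τ ✗.
  V = {[42=43], [44], [45], [46]}: π^{-1}(V) = {42, 43, 44, 45, 46} ∈ τ ✓.
Open sets in the quotient: τ_Q = {{}, {[42=43]}, {[44]}, {[42=43], [44]}, {[42=43], [45]}, {[42=43], [44], [45]}, {[42=43], [46]}, {[42=43], [44], [46]}, {[42=43], [45], [46]}, {[42=43], [44], [45], [46]}} (10 elements).


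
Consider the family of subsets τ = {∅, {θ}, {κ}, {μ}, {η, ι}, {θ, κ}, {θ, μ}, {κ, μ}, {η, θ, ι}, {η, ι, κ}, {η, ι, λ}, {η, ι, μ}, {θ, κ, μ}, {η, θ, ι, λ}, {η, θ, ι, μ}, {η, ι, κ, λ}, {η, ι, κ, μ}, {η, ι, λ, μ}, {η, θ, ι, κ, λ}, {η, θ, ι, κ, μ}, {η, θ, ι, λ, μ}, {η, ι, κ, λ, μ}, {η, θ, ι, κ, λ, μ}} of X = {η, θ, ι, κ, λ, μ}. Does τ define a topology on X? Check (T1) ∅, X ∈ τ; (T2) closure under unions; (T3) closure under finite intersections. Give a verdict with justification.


τ is NOT a topology on X.

Axiom (T1): ∅ ∈ τ? Yes; X ∈ τ? Yes.
Axiom (T2/T3): check pairwise unions and intersections of members of τ.
Counterexample for (T2): {θ} ∪ {η, ι, κ} = {η, θ, ι, κ} ∉ τ. Therefore τ is NOT a topology.


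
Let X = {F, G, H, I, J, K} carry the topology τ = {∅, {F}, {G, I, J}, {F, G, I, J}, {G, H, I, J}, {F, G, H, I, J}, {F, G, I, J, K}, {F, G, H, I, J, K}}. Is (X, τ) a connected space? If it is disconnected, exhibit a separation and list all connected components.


(X, τ) is connected.

Find clopen sets (U ∈ τ with X ∖ U ∈ τ):
  U = ∅, X ∖ U = {F, G, H, I, J, K} — both open, so U is clopen.
  U = {F, G, H, I, J, K}, X ∖ U = ∅ — both open, so U is clopen.
Only trivial clopens (∅ and X) exist, so (X, τ) is connected.
Compute connected components by grouping points that agree on all clopens:
  component: {F, G, H, I, J, K}


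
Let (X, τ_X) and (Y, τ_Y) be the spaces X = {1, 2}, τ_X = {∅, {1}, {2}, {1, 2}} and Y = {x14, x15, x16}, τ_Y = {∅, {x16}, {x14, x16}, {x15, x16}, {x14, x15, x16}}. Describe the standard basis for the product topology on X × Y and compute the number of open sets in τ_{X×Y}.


Basis B = {∅ × ∅, {1} × {x16}, {2} × {x16}, {1} × {x14, x16}, {1} × {x15, x16}, {1, 2} × {x16}, {2} × {x14, x16}, {2} × {x15, x16}, {1} × {x14, x15, x16}, {2} × {x14, x15, x16}, {1, 2} × {x14, x16}, {1, 2} × {x15, x16}, {1, 2} × {x14, x15, x16}}; |τ_{X×Y}| = 25.

Enumerate products U × V with U ∈ τ_X, V ∈ τ_Y (deduplicated):
  ∅ × ∅ = {} (∅)
  {1} × {x16} = {(1,x16)}
  {2} × {x16} = {(2,x16)}
  {1} × {x14, x16} = {(1,x14), (1,x16)}
  {1} × {x15, x16} = {(1,x15), (1,x16)}
  {1, 2} × {x16} = {(1,x16), (2,x16)}
  {2} × {x14, x16} = {(2,x14), (2,x16)}
  {2} × {x15, x16} = {(2,x15), (2,x16)}
  {1} × {x14, x15, x16} = {(1,x14), (1,x15), (1,x16)}
  {2} × {x14, x15, x16} = {(2,x14), (2,x15), (2,x16)}
  {1, 2} × {x14, x16} = {(1,x14), (1,x16), (2,x14), (2,x16)}
  {1, 2} × {x15, x16} = {(1,x15), (1,x16), (2,x15), (2,x16)}
  {1, 2} × {x14, x15, x16} = {(1,x14), (1,x15), (1,x16), (2,x14), (2,x15), (2,x16)}
These 13 distinct sets form the basis B.
Close under arbitrary unions to get τ_{X×Y}; counting gives |τ_{X×Y}| = 25.


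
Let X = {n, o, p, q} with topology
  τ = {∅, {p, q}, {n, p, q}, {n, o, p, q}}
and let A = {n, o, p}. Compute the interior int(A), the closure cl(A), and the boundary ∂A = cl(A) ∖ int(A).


int(A) = ∅, cl(A) = {n, o, p, q}, ∂A = {n, o, p, q}.

Closed sets in (X, τ) are complements of opens:
  closed(X, τ) = {∅, {o}, {n, o}, {n, o, p, q}}.
int(A) = ⋃ {U ∈ τ : U ⊆ A}. Opens contained in A: ∅.
Taking the union of these: int(A) = ∅.
cl(A) = ⋂ {C closed : A ⊆ C}. Closed sets containing A: {n, o, p, q}.
Intersecting these: cl(A) = {n, o, p, q}.
∂A = cl(A) ∖ int(A) = {n, o, p, q} ∖ ∅ = {n, o, p, q}.


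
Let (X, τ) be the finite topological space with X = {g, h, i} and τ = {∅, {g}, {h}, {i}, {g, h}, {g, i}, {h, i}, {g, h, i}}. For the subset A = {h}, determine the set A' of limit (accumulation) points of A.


A' = ∅

For each x ∈ X, list the open sets U ∈ τ with x ∈ U, then check whether U ∩ (A ∖ {x}) ≠ ∅ for every such U.
  x = g: open {g} ∋ x has {g} ∩ (A ∖ {g}) = ∅, so x is NOT a limit point.
  x = h: open {h} ∋ x has {h} ∩ (A ∖ {h}) = ∅, so x is NOT a limit point.
  x = i: open {i} ∋ x has {i} ∩ (A ∖ {i}) = ∅, so x is NOT a limit point.
Collecting: A' = ∅.


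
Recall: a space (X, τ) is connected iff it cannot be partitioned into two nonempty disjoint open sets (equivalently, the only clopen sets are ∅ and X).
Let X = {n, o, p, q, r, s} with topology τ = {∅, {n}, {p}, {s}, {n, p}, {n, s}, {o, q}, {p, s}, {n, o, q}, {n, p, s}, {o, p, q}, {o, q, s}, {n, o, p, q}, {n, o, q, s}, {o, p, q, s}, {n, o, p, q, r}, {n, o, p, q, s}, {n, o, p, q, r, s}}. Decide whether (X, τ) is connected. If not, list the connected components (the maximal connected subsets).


(X, τ) is disconnected; components = [{s}, {n, o, p, q, r}].

Find clopen sets (U ∈ τ with X ∖ U ∈ τ):
  U = ∅, X ∖ U = {n, o, p, q, r, s} — both open, so U is clopen.
  U = {s}, X ∖ U = {n, o, p, q, r} — both open, so U is clopen.
  U = {n, o, p, q, r}, X ∖ U = {s} — both open, so U is clopen.
  U = {n, o, p, q, r, s}, X ∖ U = ∅ — both open, so U is clopen.
Nontrivial clopen(s) exist: e.g. {n, o, p, q, r}. So (X, τ) is disconnected.
Compute connected components by grouping points that agree on all clopens:
  component: {s}
  component: {n, o, p, q, r}


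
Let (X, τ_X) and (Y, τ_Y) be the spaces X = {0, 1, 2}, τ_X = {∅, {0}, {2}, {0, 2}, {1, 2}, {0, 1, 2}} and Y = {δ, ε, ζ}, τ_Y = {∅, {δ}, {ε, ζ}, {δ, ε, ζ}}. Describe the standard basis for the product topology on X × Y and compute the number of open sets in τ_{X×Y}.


Basis B = {∅ × ∅, {0} × {δ}, {2} × {δ}, {0, 2} × {δ}, {0} × {ε, ζ}, {1, 2} × {δ}, {2} × {ε, ζ}, {0} × {δ, ε, ζ}, {0, 1, 2} × {δ}, {2} × {δ, ε, ζ}, {0, 2} × {ε, ζ}, {1, 2} × {ε, ζ}, {0, 2} × {δ, ε, ζ}, {0, 1, 2} × {ε, ζ}, {1, 2} × {δ, ε, ζ}, {0, 1, 2} × {δ, ε, ζ}}; |τ_{X×Y}| = 36.

Enumerate products U × V with U ∈ τ_X, V ∈ τ_Y (deduplicated):
  ∅ × ∅ = {} (∅)
  {0} × {δ} = {(0,δ)}
  {2} × {δ} = {(2,δ)}
  {0, 2} × {δ} = {(0,δ), (2,δ)}
  {0} × {ε, ζ} = {(0,ε), (0,ζ)}
  {1, 2} × {δ} = {(1,δ), (2,δ)}
  {2} × {ε, ζ} = {(2,ε), (2,ζ)}
  {0} × {δ, ε, ζ} = {(0,δ), (0,ε), (0,ζ)}
  {0, 1, 2} × {δ} = {(0,δ), (1,δ), (2,δ)}
  {2} × {δ, ε, ζ} = {(2,δ), (2,ε), (2,ζ)}
  {0, 2} × {ε, ζ} = {(0,ε), (0,ζ), (2,ε), (2,ζ)}
  {1, 2} × {ε, ζ} = {(1,ε), (1,ζ), (2,ε), (2,ζ)}
  {0, 2} × {δ, ε, ζ} = {(0,δ), (0,ε), (0,ζ), (2,δ), (2,ε), (2,ζ)}
  {0, 1, 2} × {ε, ζ} = {(0,ε), (0,ζ), (1,ε), (1,ζ), (2,ε), (2,ζ)}
  {1, 2} × {δ, ε, ζ} = {(1,δ), (1,ε), (1,ζ), (2,δ), (2,ε), (2,ζ)}
  {0, 1, 2} × {δ, ε, ζ} = {(0,δ), (0,ε), (0,ζ), (1,δ), (1,ε), (1,ζ), (2,δ), (2,ε), (2,ζ)}
These 16 distinct sets form the basis B.
Close under arbitrary unions to get τ_{X×Y}; counting gives |τ_{X×Y}| = 36.


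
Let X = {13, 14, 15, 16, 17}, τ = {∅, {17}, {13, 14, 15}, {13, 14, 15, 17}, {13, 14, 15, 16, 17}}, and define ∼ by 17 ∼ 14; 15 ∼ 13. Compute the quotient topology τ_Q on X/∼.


X/∼ = {[13=15], [14=17], [16]}; |τ_Q| = 3.

Equivalence classes: [13=15], [14=17], [16].
Quotient map π: X → X/∼ sends 13 ↦ [13=15], 14 ↦ [14=17], 15 ↦ [13=15], 16 ↦ [16], 17 ↦ [14=17].
For each subset V ⊆ X/∼, compute π^{-1}(V) ⊆ X and check whether π^{-1}(V) ∈ τ. V is open in τ_Q iff π^{-1}(V) ∈ τ.
  V = {}: π^{-1}(V) = ∅ ∈ τ ✓.
  V = {[13=15]}: π^{-1}(V) = {13, 15} ∉ τ ✗.
  V = {[14=17]}: π^{-1}(V) = {14, 17} ∉ τ ✗.
  V = {[13=15], [14=17]}: π^{-1}(V) = {13, 14, 15, 17} ∈ τ ✓.
  V = {[16]}: π^{-1}(V) = {16} ∉ τ ✗.
  V = {[13=15], [16]}: π^{-1}(V) = {13, 15, 16} ∉ τ ✗.
  V = {[14=17], [16]}: π^{-1}(V) = {14, 16, 17} ∉ τ ✗.
  V = {[13=15], [14=17], [16]}: π^{-1}(V) = {13, 14, 15, 16, 17} ∈ τ ✓.
Open sets in the quotient: τ_Q = {{}, {[13=15], [14=17]}, {[13=15], [14=17], [16]}} (3 elements).


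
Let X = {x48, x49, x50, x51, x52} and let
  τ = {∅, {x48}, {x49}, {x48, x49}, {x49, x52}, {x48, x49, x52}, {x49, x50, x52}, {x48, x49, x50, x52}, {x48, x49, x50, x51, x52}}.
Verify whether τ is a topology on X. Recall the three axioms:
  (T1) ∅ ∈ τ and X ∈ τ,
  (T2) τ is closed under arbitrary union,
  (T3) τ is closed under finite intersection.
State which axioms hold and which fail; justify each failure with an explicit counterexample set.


τ IS a topology on X.

Axiom (T1): ∅ ∈ τ? Yes; X ∈ τ? Yes.
Axiom (T2/T3): check pairwise unions and intersections of members of τ.
All pairwise intersections and unions checked — each lies in τ. Therefore τ satisfies (T1), (T2), (T3): it IS a topology on X.


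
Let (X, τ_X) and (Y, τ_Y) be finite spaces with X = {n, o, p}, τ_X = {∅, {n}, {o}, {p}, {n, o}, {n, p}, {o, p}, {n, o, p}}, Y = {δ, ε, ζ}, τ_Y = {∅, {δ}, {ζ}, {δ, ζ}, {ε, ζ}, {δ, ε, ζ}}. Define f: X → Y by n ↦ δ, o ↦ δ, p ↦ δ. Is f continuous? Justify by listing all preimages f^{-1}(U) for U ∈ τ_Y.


f IS continuous.

Compute f^{-1}(U) for each U ∈ τ_Y:
  U = ∅: f^{-1}(U) = ∅ ∈ τ_X ✓.
  U = {δ}: f^{-1}(U) = {n, o, p} ∈ τ_X ✓.
  U = {ζ}: f^{-1}(U) = ∅ ∈ τ_X ✓.
  U = {δ, ζ}: f^{-1}(U) = {n, o, p} ∈ τ_X ✓.
  U = {ε, ζ}: f^{-1}(U) = ∅ ∈ τ_X ✓.
  U = {δ, ε, ζ}: f^{-1}(U) = {n, o, p} ∈ τ_X ✓.
Every preimage lies in τ_X, so f IS continuous.


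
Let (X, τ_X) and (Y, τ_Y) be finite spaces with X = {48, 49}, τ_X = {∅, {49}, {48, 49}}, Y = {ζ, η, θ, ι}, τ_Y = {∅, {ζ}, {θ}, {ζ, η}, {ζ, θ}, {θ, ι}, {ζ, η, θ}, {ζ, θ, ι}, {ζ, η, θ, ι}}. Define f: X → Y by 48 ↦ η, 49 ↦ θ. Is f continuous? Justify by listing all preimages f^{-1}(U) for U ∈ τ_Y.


f is NOT continuous.

Compute f^{-1}(U) for each U ∈ τ_Y:
  U = ∅: f^{-1}(U) = ∅ ∈ τ_X ✓.
  U = {ζ}: f^{-1}(U) = ∅ ∈ τ_X ✓.
  U = {θ}: f^{-1}(U) = {49} ∈ τ_X ✓.
  U = {ζ, η}: f^{-1}(U) = {48} ∉ τ_X ✗.
  U = {ζ, θ}: f^{-1}(U) = {49} ∈ τ_X ✓.
  U = {θ, ι}: f^{-1}(U) = {49} ∈ τ_X ✓.
  U = {ζ, η, θ}: f^{-1}(U) = {48, 49} ∈ τ_X ✓.
  U = {ζ, θ, ι}: f^{-1}(U) = {49} ∈ τ_X ✓.
  U = {ζ, η, θ, ι}: f^{-1}(U) = {48, 49} ∈ τ_X ✓.
Found U = {ζ, η} with f^{-1}(U) = {48} not in τ_X. Therefore f is NOT continuous.


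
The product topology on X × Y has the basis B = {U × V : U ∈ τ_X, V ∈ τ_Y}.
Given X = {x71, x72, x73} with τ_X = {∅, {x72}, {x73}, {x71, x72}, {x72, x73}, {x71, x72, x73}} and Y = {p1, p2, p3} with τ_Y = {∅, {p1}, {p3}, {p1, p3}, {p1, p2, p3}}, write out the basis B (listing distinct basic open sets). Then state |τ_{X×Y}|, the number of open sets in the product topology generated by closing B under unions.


Basis B = {∅ × ∅, {x72} × {p1}, {x72} × {p3}, {x73} × {p1}, {x73} × {p3}, {x71, x72} × {p1}, {x71, x72} × {p3}, {x72} × {p1, p3}, {x72, x73} × {p1}, {x72, x73} × {p3}, {x73} × {p1, p3}, {x71, x72, x73} × {p1}, {x71, x72, x73} × {p3}, {x72} × {p1, p2, p3}, {x73} × {p1, p2, p3}, {x71, x72} × {p1, p3}, {x72, x73} × {p1, p3}, {x71, x72} × {p1, p2, p3}, {x71, x72, x73} × {p1, p3}, {x72, x73} × {p1, p2, p3}, {x71, x72, x73} × {p1, p2, p3}}; |τ_{X×Y}| = 70.

Enumerate products U × V with U ∈ τ_X, V ∈ τ_Y (deduplicated):
  ∅ × ∅ = {} (∅)
  {x72} × {p1} = {(x72,p1)}
  {x72} × {p3} = {(x72,p3)}
  {x73} × {p1} = {(x73,p1)}
  {x73} × {p3} = {(x73,p3)}
  {x71, x72} × {p1} = {(x71,p1), (x72,p1)}
  {x71, x72} × {p3} = {(x71,p3), (x72,p3)}
  {x72} × {p1, p3} = {(x72,p1), (x72,p3)}
  {x72, x73} × {p1} = {(x72,p1), (x73,p1)}
  {x72, x73} × {p3} = {(x72,p3), (x73,p3)}
  {x73} × {p1, p3} = {(x73,p1), (x73,p3)}
  {x71, x72, x73} × {p1} = {(x71,p1), (x72,p1), (x73,p1)}
  {x71, x72, x73} × {p3} = {(x71,p3), (x72,p3), (x73,p3)}
  {x72} × {p1, p2, p3} = {(x72,p1), (x72,p2), (x72,p3)}
  {x73} × {p1, p2, p3} = {(x73,p1), (x73,p2), (x73,p3)}
  {x71, x72} × {p1, p3} = {(x71,p1), (x71,p3), (x72,p1), (x72,p3)}
  {x72, x73} × {p1, p3} = {(x72,p1), (x72,p3), (x73,p1), (x73,p3)}
  {x71, x72} × {p1, p2, p3} = {(x71,p1), (x71,p2), (x71,p3), (x72,p1), (x72,p2), (x72,p3)}
  {x71, x72, x73} × {p1, p3} = {(x71,p1), (x71,p3), (x72,p1), (x72,p3), (x73,p1), (x73,p3)}
  {x72, x73} × {p1, p2, p3} = {(x72,p1), (x72,p2), (x72,p3), (x73,p1), (x73,p2), (x73,p3)}
  {x71, x72, x73} × {p1, p2, p3} = {(x71,p1), (x71,p2), (x71,p3), (x72,p1), (x72,p2), (x72,p3), (x73,p1), (x73,p2), (x73,p3)}
These 21 distinct sets form the basis B.
Close under arbitrary unions to get τ_{X×Y}; counting gives |τ_{X×Y}| = 70.
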